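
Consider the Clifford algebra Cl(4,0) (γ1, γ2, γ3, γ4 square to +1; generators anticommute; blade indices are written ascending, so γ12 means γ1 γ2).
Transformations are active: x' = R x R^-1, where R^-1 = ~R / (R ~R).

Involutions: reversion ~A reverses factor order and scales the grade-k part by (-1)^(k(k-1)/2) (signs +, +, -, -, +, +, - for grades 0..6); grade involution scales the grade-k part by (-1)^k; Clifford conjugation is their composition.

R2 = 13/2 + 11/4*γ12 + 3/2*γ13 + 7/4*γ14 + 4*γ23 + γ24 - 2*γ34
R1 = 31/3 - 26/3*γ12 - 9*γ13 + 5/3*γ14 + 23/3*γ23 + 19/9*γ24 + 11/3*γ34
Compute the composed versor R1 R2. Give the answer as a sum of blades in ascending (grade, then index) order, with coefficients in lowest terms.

Distribute over the grade parts of R1 (each basis-blade product reordered to ascending indices, repeated generators contracted through their squares):
<R1>_0 (= 31/3) R2 = 403/6 + 341/12*γ12 + 31/2*γ13 + 217/12*γ14 + 124/3*γ23 + 31/3*γ24 - 62/3*γ34
<R1>_2 (= -26/3*γ12 - 9*γ13 + 5/3*γ14 + 23/3*γ23 + 19/9*γ24 + 11/3*γ34) R2 = 323/36 - 245/36*γ12 - 209/2*γ13 + 319/36*γ14 + 1655/36*γ23 + 125/36*γ24 + 1543/36*γ34 + 160/3*γ1234
Summing the partial products and collecting blades:
Answer: 2741/36 + 389/18*γ12 - 89*γ13 + 485/18*γ14 + 3143/36*γ23 + 497/36*γ24 + 799/36*γ34 + 160/3*γ1234


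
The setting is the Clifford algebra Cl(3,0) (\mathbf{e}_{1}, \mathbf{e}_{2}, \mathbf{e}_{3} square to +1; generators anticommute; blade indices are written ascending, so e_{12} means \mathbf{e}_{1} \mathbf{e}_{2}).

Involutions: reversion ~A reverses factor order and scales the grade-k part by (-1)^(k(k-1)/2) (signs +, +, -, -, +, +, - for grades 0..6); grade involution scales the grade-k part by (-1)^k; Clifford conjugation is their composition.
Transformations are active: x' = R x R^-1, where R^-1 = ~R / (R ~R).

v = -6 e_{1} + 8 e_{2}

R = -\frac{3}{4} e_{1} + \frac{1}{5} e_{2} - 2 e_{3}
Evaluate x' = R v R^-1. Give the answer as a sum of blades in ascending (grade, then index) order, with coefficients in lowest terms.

~R = -\frac{3}{4} e_{1} + \frac{1}{5} e_{2} - 2 e_{3}, and R ~R = \frac{1841}{400}, so R^-1 = ~R / (\frac{1841}{400}).
R v = \frac{61}{10} - \frac{24}{5} e_{12} - 12 e_{13} + 16 e_{23}
Answer: \frac{7386}{1841} e_{1} - \frac{13752}{1841} e_{2} - \frac{9760}{1841} e_{3}


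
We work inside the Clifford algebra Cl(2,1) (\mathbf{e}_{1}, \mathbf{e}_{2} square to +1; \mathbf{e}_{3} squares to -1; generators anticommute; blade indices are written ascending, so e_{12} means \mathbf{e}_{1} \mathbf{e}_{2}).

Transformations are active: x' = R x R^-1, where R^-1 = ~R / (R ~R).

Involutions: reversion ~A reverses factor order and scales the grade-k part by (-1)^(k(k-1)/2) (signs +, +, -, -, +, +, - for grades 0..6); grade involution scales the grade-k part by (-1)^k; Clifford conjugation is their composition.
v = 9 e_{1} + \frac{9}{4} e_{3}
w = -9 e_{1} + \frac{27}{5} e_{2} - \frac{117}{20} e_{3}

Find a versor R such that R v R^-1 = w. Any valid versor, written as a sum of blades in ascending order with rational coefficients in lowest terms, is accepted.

Reasoning: v^2 = w^2 = \frac{1215}{16} since conjugation preserves the quadratic form; R = v + w = \frac{27}{5} e_{2} - \frac{18}{5} e_{3} is then valid when invertible, keeping its own part and reversing (v - w)/2.
Answer: \frac{27}{5} e_{2} - \frac{18}{5} e_{3}


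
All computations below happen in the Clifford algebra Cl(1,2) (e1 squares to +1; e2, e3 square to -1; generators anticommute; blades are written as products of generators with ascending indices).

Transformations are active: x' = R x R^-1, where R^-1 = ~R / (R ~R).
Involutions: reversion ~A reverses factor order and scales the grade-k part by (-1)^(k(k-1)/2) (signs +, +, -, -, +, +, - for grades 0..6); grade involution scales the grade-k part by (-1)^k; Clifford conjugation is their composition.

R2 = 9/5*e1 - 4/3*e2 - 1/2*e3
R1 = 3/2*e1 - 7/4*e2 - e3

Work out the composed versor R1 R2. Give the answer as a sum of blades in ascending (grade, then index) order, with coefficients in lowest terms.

Distribute over the terms of R1 (each basis-blade product reordered to ascending indices, repeated generators contracted through their squares):
(3/2*e1) R2 = 27/10 - 2*e1 e2 - 3/4*e1 e3
(-7/4*e2) R2 = -7/3 + 63/20*e1 e2 + 7/8*e2 e3
(-e3) R2 = -1/2 + 9/5*e1 e3 - 4/3*e2 e3
Summing the partial products and collecting blades:
Answer: -2/15 + 23/20*e1 e2 + 21/20*e1 e3 - 11/24*e2 e3


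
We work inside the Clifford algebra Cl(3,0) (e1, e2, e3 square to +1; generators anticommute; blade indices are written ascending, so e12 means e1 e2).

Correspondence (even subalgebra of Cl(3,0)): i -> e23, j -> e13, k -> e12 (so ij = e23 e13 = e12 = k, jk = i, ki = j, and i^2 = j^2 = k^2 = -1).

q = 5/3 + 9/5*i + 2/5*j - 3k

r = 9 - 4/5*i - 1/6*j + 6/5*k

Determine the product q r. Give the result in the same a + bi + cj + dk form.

In blades: q = 5/3 - 3*e12 + 2/5*e13 + 9/5*e23, r = 9 + 6/5*e12 - 1/6*e13 - 4/5*e23.
Distribute q over r term by term (generator squares from the signature, products reordered to ascending indices): (5/3)*r = 15 + 2*e12 - 5/18*e13 - 4/3*e23; (-3*e12)*r = 18/5 - 27*e12 + 12/5*e13 - 1/2*e23; (2/5*e13)*r = 1/15 + 8/25*e12 + 18/5*e13 + 12/25*e23; (9/5*e23)*r = 36/25 - 3/10*e12 - 54/25*e13 + 81/5*e23.
Sum: 1508/75 - 1249/50*e12 + 1603/450*e13 + 2227/150*e23; translating back through the correspondence:
Answer: 1508/75 + 2227/150*i + 1603/450*j - 1249/50*k


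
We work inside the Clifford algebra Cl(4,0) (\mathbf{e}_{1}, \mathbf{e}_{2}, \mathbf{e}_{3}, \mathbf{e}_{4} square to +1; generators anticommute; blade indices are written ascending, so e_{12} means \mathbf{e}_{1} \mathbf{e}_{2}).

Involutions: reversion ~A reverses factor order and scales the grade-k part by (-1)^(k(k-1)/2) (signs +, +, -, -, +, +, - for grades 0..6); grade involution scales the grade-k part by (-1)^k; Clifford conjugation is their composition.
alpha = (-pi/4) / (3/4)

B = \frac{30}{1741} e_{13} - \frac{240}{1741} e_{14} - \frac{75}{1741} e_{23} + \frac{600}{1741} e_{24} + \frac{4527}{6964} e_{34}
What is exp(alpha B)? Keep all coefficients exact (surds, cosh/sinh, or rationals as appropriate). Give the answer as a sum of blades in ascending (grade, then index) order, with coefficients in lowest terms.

B^2 term by term: the squares give (\frac{30}{1741})^2*(e_{13})^2 + (-\frac{240}{1741})^2*(e_{14})^2 + (-\frac{75}{1741})^2*(e_{23})^2 + (\frac{600}{1741})^2*(e_{24})^2 + (\frac{4527}{6964})^2*(e_{34})^2 = \frac{900}{3031081}*(-1) + \frac{57600}{3031081}*(-1) + \frac{5625}{3031081}*(-1) + \frac{360000}{3031081}*(-1) + \frac{20493729}{48497296}*(-1) = -\frac{9}{16} (each basis 2-blade squares to minus the product of its generators' squares); cross terms between blades sharing an index anticommute and cancel; the commuting (index-disjoint) pairs give grade-4 terms 2*c*c'*(blade product), which cancel blade by blade — e_{1234}: -\frac{36000}{3031081} + \frac{36000}{3031081} = 0 — confirming B is simple. So B^2 = -\frac{9}{16}.
B^2 = -\frac{9}{16} — the negative square puts this in the circular regime; l = \frac{3}{4}, alpha*l = - \frac{\pi}{4}, so exp(alpha B) = cos(- \frac{\pi}{4}) + (sin(- \frac{\pi}{4})/(\frac{3}{4}))*B = \frac{\sqrt{2}}{2} + (- \frac{2 \sqrt{2}}{3})*B.
Answer: \frac{\sqrt{2}}{2} - \frac{20 \sqrt{2}}{1741} e_{13} + \frac{160 \sqrt{2}}{1741} e_{14} + \frac{50 \sqrt{2}}{1741} e_{23} - \frac{400 \sqrt{2}}{1741} e_{24} - \frac{1509 \sqrt{2}}{3482} e_{34}


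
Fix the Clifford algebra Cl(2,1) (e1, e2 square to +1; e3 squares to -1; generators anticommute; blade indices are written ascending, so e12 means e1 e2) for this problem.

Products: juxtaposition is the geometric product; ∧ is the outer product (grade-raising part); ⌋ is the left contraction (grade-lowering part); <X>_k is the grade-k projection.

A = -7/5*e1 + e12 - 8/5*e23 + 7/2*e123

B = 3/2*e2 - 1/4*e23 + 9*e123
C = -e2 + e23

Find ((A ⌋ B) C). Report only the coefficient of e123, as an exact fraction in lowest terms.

step 1: 319/10 - 72/5*e1 - 9*e3 - 63/5*e23
step 2: -63/5 - 409/10*e2 - 63/5*e3 + 72/5*e12 + 229/10*e23 - 72/5*e123
Answer: -72/5


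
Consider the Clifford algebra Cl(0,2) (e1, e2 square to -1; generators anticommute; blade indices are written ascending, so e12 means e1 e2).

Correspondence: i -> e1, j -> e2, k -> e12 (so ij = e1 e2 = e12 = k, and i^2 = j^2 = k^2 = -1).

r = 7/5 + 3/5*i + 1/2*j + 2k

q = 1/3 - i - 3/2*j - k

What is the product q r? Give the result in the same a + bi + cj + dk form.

In blades: q = 1/3 - e1 - 3/2*e2 - e12, r = 7/5 + 3/5*e1 + 1/2*e2 + 2*e12.
Distribute q over r term by term (generator squares from the signature, products reordered to ascending indices): (1/3)*r = 7/15 + 1/5*e1 + 1/6*e2 + 2/3*e12; (-e1)*r = 3/5 - 7/5*e1 + 2*e2 - 1/2*e12; (-3/2*e2)*r = 3/4 - 3*e1 - 21/10*e2 + 9/10*e12; (-e12)*r = 2 + 1/2*e1 - 3/5*e2 - 7/5*e12.
Sum: 229/60 - 37/10*e1 - 8/15*e2 - 1/3*e12; translating back through the correspondence:
Answer: 229/60 - 37/10*i - 8/15*j - 1/3*k


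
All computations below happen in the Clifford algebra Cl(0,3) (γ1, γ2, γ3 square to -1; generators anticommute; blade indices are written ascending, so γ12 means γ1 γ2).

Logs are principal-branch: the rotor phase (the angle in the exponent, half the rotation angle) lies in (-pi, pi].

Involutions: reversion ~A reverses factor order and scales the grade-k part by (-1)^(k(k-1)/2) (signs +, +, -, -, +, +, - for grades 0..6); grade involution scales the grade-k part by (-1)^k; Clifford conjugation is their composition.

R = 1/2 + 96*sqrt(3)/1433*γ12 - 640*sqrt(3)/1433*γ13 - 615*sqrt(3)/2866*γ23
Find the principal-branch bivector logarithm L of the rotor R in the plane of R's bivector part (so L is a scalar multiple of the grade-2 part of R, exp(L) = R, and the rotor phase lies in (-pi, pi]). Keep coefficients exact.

The scalar part of R is 1/2, so the principal-branch rotor phase is pinned; divide the bivector part by its sine to get the unit plane — L is the phase times that plane.
Concretely: cos(phase) = 1/2 gives phase = ±pi/3, and since phase/sin(phase) is even the sign is immaterial: L = (phase/sin(phase)) * <R>_2 = (2*sqrt(3)*pi/9) * <R>_2.
Answer: 64*pi/1433*γ12 - 1280*pi/4299*γ13 - 205*pi/1433*γ23


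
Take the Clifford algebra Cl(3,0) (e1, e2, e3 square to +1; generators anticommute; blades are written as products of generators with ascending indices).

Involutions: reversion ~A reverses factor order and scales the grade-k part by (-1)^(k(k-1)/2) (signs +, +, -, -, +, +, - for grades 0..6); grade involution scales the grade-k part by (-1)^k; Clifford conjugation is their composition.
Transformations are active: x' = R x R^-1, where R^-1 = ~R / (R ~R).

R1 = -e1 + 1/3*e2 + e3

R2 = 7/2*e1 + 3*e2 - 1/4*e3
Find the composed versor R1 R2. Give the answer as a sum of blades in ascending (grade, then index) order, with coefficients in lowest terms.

Distribute over the terms of R1 (each basis-blade product reordered to ascending indices, repeated generators contracted through their squares):
(-e1) R2 = -7/2 - 3*e1 e2 + 1/4*e1 e3
(1/3*e2) R2 = 1 - 7/6*e1 e2 - 1/12*e2 e3
(e3) R2 = -1/4 - 7/2*e1 e3 - 3*e2 e3
Summing the partial products and collecting blades:
Answer: -11/4 - 25/6*e1 e2 - 13/4*e1 e3 - 37/12*e2 e3


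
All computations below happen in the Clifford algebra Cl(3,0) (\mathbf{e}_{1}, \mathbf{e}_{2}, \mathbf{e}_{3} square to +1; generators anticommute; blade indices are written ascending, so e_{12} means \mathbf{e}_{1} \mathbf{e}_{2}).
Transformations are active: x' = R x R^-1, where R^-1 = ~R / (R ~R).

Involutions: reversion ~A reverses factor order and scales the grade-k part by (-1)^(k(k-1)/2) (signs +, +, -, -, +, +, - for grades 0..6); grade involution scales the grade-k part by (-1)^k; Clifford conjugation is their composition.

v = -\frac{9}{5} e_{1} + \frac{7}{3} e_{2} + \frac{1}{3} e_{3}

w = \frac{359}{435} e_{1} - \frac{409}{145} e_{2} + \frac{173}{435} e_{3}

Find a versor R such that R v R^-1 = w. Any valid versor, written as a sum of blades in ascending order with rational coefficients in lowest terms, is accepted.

Key observation: q(v) = q(w) = \frac{1979}{225} (sandwiches preserve the norm), so R = v + w = -\frac{424}{435} e_{1} - \frac{212}{435} e_{2} + \frac{106}{145} e_{3} works whenever it is invertible — the component of v along it is kept and (v - w)/2 reverses, sending v to w.
Answer: -\frac{424}{435} e_{1} - \frac{212}{435} e_{2} + \frac{106}{145} e_{3}


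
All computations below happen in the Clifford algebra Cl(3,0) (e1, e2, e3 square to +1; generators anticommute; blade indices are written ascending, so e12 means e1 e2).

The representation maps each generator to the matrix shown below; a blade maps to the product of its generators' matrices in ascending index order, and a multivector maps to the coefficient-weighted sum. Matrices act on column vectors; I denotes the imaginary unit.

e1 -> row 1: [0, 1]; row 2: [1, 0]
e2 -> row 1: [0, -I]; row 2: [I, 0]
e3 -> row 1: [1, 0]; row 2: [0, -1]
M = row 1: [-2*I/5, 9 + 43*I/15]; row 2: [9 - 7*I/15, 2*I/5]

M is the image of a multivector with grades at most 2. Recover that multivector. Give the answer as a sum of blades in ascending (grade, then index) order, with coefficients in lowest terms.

Method: 1, rho(e1), rho(e2), rho(e3) form a trace-orthogonal basis of the 2x2 complex matrices (tr(X Y) = 2 if X = Y, else 0), so M = m0*1 + m1*rho(e1) + m2*rho(e2) + m3*rho(e3) with m0 = tr(M)/2 = 0, m1 = tr(M rho(e1))/2 = 9 + 6*I/5, m2 = tr(M rho(e2))/2 = -5/3, m3 = tr(M rho(e3))/2 = -2*I/5.
Multiplying table entries, the bivector images are rho(e12) = I*rho(e3), rho(e13) = -I*rho(e2), rho(e23) = I*rho(e1); with real blade coefficients the real parts of m0..m3 are the coefficients of 1, e1, e2, e3 and the imaginary parts give the bivectors (e23: Im m1, e13: -Im m2, e12: Im m3).
Answer: 9*e1 - 5/3*e2 - 2/5*e12 + 6/5*e23


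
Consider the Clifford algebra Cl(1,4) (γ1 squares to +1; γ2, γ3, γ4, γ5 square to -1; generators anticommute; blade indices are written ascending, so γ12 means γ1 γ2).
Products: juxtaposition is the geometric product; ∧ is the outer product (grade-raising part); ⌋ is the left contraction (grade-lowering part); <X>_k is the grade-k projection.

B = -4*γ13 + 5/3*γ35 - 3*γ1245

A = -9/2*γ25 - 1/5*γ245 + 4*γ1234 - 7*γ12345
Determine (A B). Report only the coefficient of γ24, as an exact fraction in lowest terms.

step 1: -3/5*γ1 - 21*γ3 + 27/2*γ14 - 15/2*γ23 + 16*γ24 + 12*γ35 - 35/3*γ124 + 1/3*γ234 - 28*γ245 - 18*γ1235 + 20/3*γ1245 - 4/5*γ12345
Answer: 16


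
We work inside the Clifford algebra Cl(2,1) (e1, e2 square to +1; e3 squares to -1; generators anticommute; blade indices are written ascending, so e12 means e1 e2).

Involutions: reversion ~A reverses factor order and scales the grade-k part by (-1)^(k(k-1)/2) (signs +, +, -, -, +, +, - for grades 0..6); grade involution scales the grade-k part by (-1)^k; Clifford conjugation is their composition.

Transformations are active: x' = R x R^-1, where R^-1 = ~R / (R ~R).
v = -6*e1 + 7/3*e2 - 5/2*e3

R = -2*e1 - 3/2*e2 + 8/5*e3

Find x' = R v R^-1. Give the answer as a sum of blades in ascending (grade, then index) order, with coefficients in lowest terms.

~R = -2*e1 - 3/2*e2 + 8/5*e3, and R ~R = 369/100, so R^-1 = ~R / (369/100).
R v = 25/2 - 41/3*e12 + 73/5*e13 + 1/60*e23
Answer: -2786/369*e1 - 1537/123*e2 + 9845/738*e3


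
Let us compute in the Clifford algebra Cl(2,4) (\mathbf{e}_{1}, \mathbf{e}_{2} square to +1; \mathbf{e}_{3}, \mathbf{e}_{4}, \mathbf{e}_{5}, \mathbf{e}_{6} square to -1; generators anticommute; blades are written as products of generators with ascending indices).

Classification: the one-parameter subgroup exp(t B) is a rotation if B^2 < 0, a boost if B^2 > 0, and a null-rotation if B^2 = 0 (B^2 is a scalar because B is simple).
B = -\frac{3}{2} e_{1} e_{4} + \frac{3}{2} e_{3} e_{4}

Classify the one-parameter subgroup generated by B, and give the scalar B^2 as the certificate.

B^2 term by term: the squares give (-\frac{3}{2})^2*(e_{1} e_{4})^2 + (\frac{3}{2})^2*(e_{3} e_{4})^2 = \frac{9}{4}*(+1) + \frac{9}{4}*(-1) = 0 (each basis 2-blade squares to minus the product of its generators' squares); cross terms between blades sharing an index anticommute and cancel. So B^2 = 0.
Answer: null-rotation, certificate B^2 = 0. The scalar 0 is the complete invariant here: its sign names the subgroup type.


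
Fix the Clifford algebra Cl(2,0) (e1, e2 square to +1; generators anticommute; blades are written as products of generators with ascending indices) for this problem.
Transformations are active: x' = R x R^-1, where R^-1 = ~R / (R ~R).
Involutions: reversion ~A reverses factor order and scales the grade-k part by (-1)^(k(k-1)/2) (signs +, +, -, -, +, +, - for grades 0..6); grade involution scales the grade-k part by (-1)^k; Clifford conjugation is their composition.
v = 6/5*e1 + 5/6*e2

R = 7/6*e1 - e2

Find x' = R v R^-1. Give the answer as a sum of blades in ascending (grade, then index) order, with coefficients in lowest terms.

~R = 7/6*e1 - e2, and R ~R = 85/36, so R^-1 = ~R / (85/36).
R v = 17/30 + 391/180*e1 e2
Answer: -16/25*e1 - 197/150*e2


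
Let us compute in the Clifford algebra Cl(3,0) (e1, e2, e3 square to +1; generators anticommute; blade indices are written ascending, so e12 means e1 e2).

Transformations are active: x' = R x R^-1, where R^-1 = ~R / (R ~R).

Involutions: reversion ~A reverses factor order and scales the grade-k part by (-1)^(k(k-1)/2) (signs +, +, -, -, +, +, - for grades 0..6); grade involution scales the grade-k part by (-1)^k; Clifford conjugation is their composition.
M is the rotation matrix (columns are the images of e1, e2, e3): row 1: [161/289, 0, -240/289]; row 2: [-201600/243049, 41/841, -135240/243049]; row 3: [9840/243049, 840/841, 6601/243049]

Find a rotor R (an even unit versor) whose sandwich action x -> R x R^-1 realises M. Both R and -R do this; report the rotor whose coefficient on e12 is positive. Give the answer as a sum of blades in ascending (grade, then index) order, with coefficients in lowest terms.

Method: write R = a + b12*e12 + b13*e13 + b23*e23 with a^2 + b12^2 + b13^2 + b23^2 = 1 (so R^-1 = ~R). Expanding the columns R e_j ~R gives tr M = 4a^2 - 1 and, from the antisymmetric part, M21 - M12 = -4a*b12, M13 - M31 = 4a*b13, M32 - M23 = -4a*b23.
Here tr M = 153851/243049, so a^2 = (1 + tr M)/4 = 99225/243049 and a = ±315/493. Taking a = 315/493: M21 - M12 = -201600/243049, M13 - M31 = -211680/243049, M32 - M23 = 378000/243049, giving b12 = 160/493, b13 = -168/493, b23 = -300/493, i.e. R = 315/493 + 160/493*e12 - 168/493*e13 - 300/493*e23.
Its e12 coefficient is already positive.
Answer: 315/493 + 160/493*e12 - 168/493*e13 - 300/493*e23. Sheet selection: the two-to-one cover makes ±R indistinguishable at the matrix level (trace 153851/243049), so uniqueness comes from the required sign on e12.


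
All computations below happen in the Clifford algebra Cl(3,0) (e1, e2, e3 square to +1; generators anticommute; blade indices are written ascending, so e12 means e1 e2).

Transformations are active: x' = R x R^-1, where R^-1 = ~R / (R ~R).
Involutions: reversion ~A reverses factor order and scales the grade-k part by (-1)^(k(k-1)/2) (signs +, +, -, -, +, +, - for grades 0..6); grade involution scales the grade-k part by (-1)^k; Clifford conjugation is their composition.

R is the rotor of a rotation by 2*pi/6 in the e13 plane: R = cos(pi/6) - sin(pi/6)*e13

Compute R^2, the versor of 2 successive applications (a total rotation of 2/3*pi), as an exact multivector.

Because a rotor carries half the rotation angle, composing 2 copies of this e13-plane rotor multiplies the phase: 2*(pi/6) = pi/3, hence R^2 = cos(pi/3) - sin(pi/3)*e13.
cos(pi/3) = 1/2 and sin(pi/3) = sqrt(3)/2, so R^2 = 1/2 - sqrt(3)/2*e13. The net rotation is 2/3*pi; the rotor keeps the half-angle phase exactly.
Answer: 1/2 - sqrt(3)/2*e13


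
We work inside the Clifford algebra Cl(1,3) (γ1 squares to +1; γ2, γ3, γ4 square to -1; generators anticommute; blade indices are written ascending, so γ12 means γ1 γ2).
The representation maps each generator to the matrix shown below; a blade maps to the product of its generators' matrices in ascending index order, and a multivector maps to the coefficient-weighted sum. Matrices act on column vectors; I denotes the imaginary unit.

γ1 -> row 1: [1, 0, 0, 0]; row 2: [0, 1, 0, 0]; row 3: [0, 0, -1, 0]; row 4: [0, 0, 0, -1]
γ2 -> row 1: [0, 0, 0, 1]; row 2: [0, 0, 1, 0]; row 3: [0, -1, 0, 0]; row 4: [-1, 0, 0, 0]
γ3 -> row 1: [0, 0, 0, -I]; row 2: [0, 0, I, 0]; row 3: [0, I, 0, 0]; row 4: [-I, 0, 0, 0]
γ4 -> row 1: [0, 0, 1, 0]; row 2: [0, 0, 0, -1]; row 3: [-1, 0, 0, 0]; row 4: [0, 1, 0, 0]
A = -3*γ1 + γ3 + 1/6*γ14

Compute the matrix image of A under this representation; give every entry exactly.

Bivector images (products of the table entries): rho(γ14) = rho(γ1)rho(γ4) = row 1: [0, 0, 1, 0]; row 2: [0, 0, 0, -1]; row 3: [1, 0, 0, 0]; row 4: [0, -1, 0, 0].
M = (-3)*rho(γ1) + (1)*rho(γ3) + (1/6)*rho(γ14), summed entrywise:
Answer: row 1: [-3, 0, 1/6, -I]; row 2: [0, -3, I, -1/6]; row 3: [1/6, I, 3, 0]; row 4: [-I, -1/6, 0, 3]


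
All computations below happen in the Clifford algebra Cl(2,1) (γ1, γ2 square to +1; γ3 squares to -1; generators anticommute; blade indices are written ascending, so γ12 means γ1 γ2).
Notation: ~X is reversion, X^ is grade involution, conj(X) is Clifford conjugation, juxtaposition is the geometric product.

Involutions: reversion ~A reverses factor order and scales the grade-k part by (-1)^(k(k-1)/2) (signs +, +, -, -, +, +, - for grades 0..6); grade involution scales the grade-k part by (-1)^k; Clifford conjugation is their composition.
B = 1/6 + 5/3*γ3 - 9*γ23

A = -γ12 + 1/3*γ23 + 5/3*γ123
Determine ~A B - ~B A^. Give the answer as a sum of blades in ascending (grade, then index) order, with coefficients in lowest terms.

first term: 3 + 15*γ1 + 5/9*γ2 + 53/18*γ12 - 9*γ13 - 1/18*γ23 + 25/18*γ123
second term: 3 - 15*γ1 + 5/9*γ2 + 47/18*γ12 + 9*γ13 + 1/18*γ23 - 35/18*γ123
Answer: 30*γ1 + 1/3*γ12 - 18*γ13 - 1/9*γ23 + 10/3*γ123


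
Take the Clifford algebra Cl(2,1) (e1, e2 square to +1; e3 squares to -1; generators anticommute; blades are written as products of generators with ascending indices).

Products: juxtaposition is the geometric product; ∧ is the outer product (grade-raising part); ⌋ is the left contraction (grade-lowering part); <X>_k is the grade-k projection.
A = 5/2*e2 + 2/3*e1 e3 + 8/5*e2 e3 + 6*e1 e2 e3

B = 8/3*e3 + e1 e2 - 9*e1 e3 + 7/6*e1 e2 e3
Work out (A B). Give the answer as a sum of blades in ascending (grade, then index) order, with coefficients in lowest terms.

step 1: 1 - 217/90*e1 + 2203/45*e2 - 6*e3 - 8/5*e1 e2 - 271/60*e1 e3 + 22/3*e2 e3 + 45/2*e1 e2 e3
Answer: 1 - 217/90*e1 + 2203/45*e2 - 6*e3 - 8/5*e1 e2 - 271/60*e1 e3 + 22/3*e2 e3 + 45/2*e1 e2 e3


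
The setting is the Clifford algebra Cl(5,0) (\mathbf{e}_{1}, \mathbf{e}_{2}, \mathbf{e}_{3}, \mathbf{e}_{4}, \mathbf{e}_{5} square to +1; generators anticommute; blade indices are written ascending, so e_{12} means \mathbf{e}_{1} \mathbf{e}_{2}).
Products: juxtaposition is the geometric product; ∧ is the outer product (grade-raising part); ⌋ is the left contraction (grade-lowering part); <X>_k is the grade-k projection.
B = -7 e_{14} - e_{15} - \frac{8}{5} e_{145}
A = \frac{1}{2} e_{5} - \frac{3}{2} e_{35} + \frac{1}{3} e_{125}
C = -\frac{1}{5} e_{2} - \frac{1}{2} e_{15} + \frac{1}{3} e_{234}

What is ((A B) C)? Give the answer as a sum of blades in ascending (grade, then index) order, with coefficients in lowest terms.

step 1: \frac{1}{2} e_{1} - \frac{1}{3} e_{2} + \frac{3}{2} e_{13} - \frac{4}{5} e_{14} + \frac{8}{15} e_{24} - \frac{12}{5} e_{134} - \frac{7}{2} e_{145} + \frac{7}{3} e_{245} - \frac{21}{2} e_{1345}
step 2: \frac{1}{15} + \frac{8}{45} e_{3} + \frac{557}{300} e_{4} - \frac{1}{4} e_{5} + \frac{7}{10} e_{12} - \frac{193}{36} e_{34} - \frac{1}{36} e_{35} - \frac{13}{15} e_{45} + \frac{1}{30} e_{123} + \frac{38}{75} e_{124} - \frac{11}{3} e_{125} + \frac{6}{5} e_{345} + \frac{97}{150} e_{1234} + \frac{7}{6} e_{1235} + \frac{13}{30} e_{1245} - \frac{21}{10} e_{12345}
Answer: \frac{1}{15} + \frac{8}{45} e_{3} + \frac{557}{300} e_{4} - \frac{1}{4} e_{5} + \frac{7}{10} e_{12} - \frac{193}{36} e_{34} - \frac{1}{36} e_{35} - \frac{13}{15} e_{45} + \frac{1}{30} e_{123} + \frac{38}{75} e_{124} - \frac{11}{3} e_{125} + \frac{6}{5} e_{345} + \frac{97}{150} e_{1234} + \frac{7}{6} e_{1235} + \frac{13}{30} e_{1245} - \frac{21}{10} e_{12345}


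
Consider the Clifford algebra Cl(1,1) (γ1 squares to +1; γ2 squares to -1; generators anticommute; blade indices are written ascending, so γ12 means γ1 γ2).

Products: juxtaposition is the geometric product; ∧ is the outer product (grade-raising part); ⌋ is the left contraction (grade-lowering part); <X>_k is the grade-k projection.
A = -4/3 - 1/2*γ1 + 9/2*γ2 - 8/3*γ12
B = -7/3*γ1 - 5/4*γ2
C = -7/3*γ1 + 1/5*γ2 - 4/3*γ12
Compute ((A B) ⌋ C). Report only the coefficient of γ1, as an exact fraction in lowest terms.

step 1: 163/24 - 2/9*γ1 - 41/9*γ2 + 89/8*γ12
step 2: -3619/270 - 2111/216*γ1 + 1787/1080*γ2 - 163/18*γ12
Answer: -2111/216


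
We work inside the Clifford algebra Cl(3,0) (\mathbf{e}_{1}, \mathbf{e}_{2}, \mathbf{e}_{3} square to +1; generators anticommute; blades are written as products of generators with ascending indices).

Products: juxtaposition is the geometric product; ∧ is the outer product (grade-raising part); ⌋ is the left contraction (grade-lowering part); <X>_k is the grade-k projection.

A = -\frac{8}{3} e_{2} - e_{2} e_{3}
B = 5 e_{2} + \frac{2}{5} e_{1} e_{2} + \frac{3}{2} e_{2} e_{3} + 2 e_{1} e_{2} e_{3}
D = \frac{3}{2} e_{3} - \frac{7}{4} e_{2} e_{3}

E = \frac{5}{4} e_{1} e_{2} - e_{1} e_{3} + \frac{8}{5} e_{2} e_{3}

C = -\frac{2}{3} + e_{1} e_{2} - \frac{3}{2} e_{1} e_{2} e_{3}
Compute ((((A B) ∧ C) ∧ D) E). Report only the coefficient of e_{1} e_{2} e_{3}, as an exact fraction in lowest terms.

step 1: -\frac{71}{6} + \frac{46}{15} e_{1} + e_{3} + \frac{86}{15} e_{1} e_{3}
step 2: \frac{71}{9} - \frac{92}{45} e_{1} - \frac{2}{3} e_{3} - \frac{71}{6} e_{1} e_{2} - \frac{172}{45} e_{1} e_{3} + \frac{75}{4} e_{1} e_{2} e_{3}
step 3: \frac{71}{6} e_{3} - \frac{46}{15} e_{1} e_{3} - \frac{497}{36} e_{2} e_{3} - \frac{2551}{180} e_{1} e_{2} e_{3}
step 4: \frac{856}{45} + \frac{15529}{450} e_{1} - \frac{857}{180} e_{2} + \frac{2551}{144} e_{3} + \frac{16841}{900} e_{1} e_{2} + \frac{2485}{144} e_{1} e_{3} - \frac{23}{6} e_{2} e_{3} + \frac{355}{24} e_{1} e_{2} e_{3}
Answer: \frac{355}{24}


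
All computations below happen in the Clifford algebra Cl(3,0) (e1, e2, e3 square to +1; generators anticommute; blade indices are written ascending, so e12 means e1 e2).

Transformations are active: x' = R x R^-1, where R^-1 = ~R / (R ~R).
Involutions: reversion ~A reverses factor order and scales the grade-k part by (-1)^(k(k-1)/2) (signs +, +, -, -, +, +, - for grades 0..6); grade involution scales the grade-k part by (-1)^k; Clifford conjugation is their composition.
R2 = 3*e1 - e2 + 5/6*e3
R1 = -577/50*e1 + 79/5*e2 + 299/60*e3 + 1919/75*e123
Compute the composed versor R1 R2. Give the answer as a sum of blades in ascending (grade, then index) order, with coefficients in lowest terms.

Distribute over the terms of R2 (each basis-blade product reordered to ascending indices, repeated generators contracted through their squares):
R1 (3*e1) = -1731/50 - 237/5*e12 - 299/20*e13 + 1919/25*e23
R1 (-e2) = -79/5 + 577/50*e12 + 1919/75*e13 + 299/60*e23
R1 (5/6*e3) = 299/72 + 1919/90*e12 - 577/60*e13 + 79/6*e23
Summing the partial products and collecting blades:
Answer: -83281/1800 - 3271/225*e12 + 51/50*e13 + 9491/100*e23


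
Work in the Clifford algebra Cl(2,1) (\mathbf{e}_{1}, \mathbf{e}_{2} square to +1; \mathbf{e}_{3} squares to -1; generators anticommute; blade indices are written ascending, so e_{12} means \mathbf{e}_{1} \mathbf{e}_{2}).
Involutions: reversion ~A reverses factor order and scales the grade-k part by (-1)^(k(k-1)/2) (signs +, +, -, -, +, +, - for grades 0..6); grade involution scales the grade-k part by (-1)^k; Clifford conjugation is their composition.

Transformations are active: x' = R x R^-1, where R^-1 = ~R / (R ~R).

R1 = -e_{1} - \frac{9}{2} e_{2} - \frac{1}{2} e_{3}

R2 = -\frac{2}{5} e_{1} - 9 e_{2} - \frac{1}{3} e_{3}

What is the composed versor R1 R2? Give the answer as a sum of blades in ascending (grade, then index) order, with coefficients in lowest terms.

Distribute over the terms of R1 (each basis-blade product reordered to ascending indices, repeated generators contracted through their squares):
(-e_{1}) R2 = \frac{2}{5} + 9 e_{12} + \frac{1}{3} e_{13}
(-\frac{9}{2} e_{2}) R2 = \frac{81}{2} - \frac{9}{5} e_{12} + \frac{3}{2} e_{23}
(-\frac{1}{2} e_{3}) R2 = -\frac{1}{6} - \frac{1}{5} e_{13} - \frac{9}{2} e_{23}
Summing the partial products and collecting blades:
Answer: \frac{611}{15} + \frac{36}{5} e_{12} + \frac{2}{15} e_{13} - 3 e_{23}


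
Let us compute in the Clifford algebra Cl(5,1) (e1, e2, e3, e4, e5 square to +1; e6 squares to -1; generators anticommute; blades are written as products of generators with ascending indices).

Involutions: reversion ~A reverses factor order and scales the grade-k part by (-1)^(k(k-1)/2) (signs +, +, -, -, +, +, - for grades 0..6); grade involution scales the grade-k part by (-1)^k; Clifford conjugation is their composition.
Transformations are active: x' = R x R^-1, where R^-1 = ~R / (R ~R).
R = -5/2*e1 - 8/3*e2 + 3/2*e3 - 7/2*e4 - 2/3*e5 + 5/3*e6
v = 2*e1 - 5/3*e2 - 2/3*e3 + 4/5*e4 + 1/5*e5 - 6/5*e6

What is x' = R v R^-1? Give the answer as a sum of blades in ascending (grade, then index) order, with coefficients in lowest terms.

~R = -5/2*e1 - 8/3*e2 + 3/2*e3 - 7/2*e4 - 2/3*e5 + 5/3*e6, and R ~R = 919/36, so R^-1 = ~R / (919/36).
R v = -112/45 + 19/2*e1 e2 - 4/3*e1 e3 + 5*e1 e4 + 5/6*e1 e5 - 1/3*e1 e6 + 77/18*e2 e3 - 239/30*e2 e4 - 74/45*e2 e5 + 269/45*e2 e6 - 17/15*e3 e4 - 13/90*e3 e5 - 31/45*e3 e6 - 1/6*e4 e5 + 43/15*e4 e6 + 7/15*e5 e6
Answer: -1390/919*e1 + 30143/13785*e2 + 5158/13785*e3 - 108/919*e4 - 193/2757*e5 + 12062/13785*e6


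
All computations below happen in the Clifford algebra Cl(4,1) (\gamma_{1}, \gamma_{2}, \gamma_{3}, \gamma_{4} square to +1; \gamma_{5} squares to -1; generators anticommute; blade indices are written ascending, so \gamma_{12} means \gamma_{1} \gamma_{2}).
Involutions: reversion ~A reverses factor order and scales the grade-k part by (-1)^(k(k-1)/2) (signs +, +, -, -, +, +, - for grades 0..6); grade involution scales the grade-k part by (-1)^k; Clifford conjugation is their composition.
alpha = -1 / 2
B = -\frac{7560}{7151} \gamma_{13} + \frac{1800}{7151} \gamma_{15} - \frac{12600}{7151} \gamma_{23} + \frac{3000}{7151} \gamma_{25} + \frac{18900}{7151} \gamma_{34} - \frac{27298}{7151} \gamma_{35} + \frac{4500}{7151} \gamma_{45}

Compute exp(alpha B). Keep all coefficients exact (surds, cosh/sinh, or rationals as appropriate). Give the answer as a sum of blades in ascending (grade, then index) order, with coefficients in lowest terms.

B^2 term by term: the squares give (-\frac{7560}{7151})^2*(\gamma_{13})^2 + (\frac{1800}{7151})^2*(\gamma_{15})^2 + (-\frac{12600}{7151})^2*(\gamma_{23})^2 + (\frac{3000}{7151})^2*(\gamma_{25})^2 + (\frac{18900}{7151})^2*(\gamma_{34})^2 + (-\frac{27298}{7151})^2*(\gamma_{35})^2 + (\frac{4500}{7151})^2*(\gamma_{45})^2 = \frac{57153600}{51136801}*(-1) + \frac{3240000}{51136801}*(+1) + \frac{158760000}{51136801}*(-1) + \frac{9000000}{51136801}*(+1) + \frac{357210000}{51136801}*(-1) + \frac{745180804}{51136801}*(+1) + \frac{20250000}{51136801}*(+1) = 4 (each basis 2-blade squares to minus the product of its generators' squares); cross terms between blades sharing an index anticommute and cancel; the commuting (index-disjoint) pairs give grade-4 terms 2*c*c'*(blade product), which cancel blade by blade — \gamma_{1235}: \frac{45360000}{51136801} - \frac{45360000}{51136801} = 0; \gamma_{1345}: -\frac{68040000}{51136801} + \frac{68040000}{51136801} = 0; \gamma_{2345}: -\frac{113400000}{51136801} + \frac{113400000}{51136801} = 0 — confirming B is simple. So B^2 = 4.
B^2 = 4 — hyperbolic case — the even/odd split gives cosh and sinh: l = 2, alpha*l = -1, so exp(alpha B) = cosh(-1) + (sinh(-1)/2)*B = \cosh{\left(1 \right)} + (- \frac{\sinh{\left(1 \right)}}{2})*B.
Answer: \cosh{\left(1 \right)} + \frac{3780 \sinh{\left(1 \right)}}{7151} \gamma_{13} - \frac{900 \sinh{\left(1 \right)}}{7151} \gamma_{15} + \frac{6300 \sinh{\left(1 \right)}}{7151} \gamma_{23} - \frac{1500 \sinh{\left(1 \right)}}{7151} \gamma_{25} - \frac{9450 \sinh{\left(1 \right)}}{7151} \gamma_{34} + \frac{13649 \sinh{\left(1 \right)}}{7151} \gamma_{35} - \frac{2250 \sinh{\left(1 \right)}}{7151} \gamma_{45}


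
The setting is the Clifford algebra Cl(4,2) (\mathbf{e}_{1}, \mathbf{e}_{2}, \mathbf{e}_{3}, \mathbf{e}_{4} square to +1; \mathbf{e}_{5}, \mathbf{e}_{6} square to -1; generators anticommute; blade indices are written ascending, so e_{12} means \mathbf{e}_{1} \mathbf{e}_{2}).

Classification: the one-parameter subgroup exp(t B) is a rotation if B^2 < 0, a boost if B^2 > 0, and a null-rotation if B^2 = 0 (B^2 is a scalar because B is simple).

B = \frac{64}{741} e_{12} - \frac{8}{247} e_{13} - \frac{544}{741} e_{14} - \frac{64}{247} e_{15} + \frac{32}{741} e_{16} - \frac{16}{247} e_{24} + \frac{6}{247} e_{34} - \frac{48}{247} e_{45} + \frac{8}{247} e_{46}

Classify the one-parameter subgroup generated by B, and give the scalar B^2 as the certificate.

B^2 term by term: the squares give (\frac{64}{741})^2*(e_{12})^2 + (-\frac{8}{247})^2*(e_{13})^2 + (-\frac{544}{741})^2*(e_{14})^2 + (-\frac{64}{247})^2*(e_{15})^2 + (\frac{32}{741})^2*(e_{16})^2 + (-\frac{16}{247})^2*(e_{24})^2 + (\frac{6}{247})^2*(e_{34})^2 + (-\frac{48}{247})^2*(e_{45})^2 + (\frac{8}{247})^2*(e_{46})^2 = \frac{4096}{549081}*(-1) + \frac{64}{61009}*(-1) + \frac{295936}{549081}*(-1) + \frac{4096}{61009}*(+1) + \frac{1024}{549081}*(+1) + \frac{256}{61009}*(-1) + \frac{36}{61009}*(-1) + \frac{2304}{61009}*(+1) + \frac{64}{61009}*(+1) = -\frac{4}{9} (each basis 2-blade squares to minus the product of its generators' squares); cross terms between blades sharing an index anticommute and cancel; the commuting (index-disjoint) pairs give grade-4 terms 2*c*c'*(blade product), which cancel blade by blade — e_{1234}: \frac{256}{61009} - \frac{256}{61009} = 0; e_{1245}: -\frac{2048}{61009} + \frac{2048}{61009} = 0; e_{1246}: \frac{1024}{183027} - \frac{1024}{183027} = 0; e_{1345}: \frac{768}{61009} - \frac{768}{61009} = 0; e_{1346}: -\frac{128}{61009} + \frac{128}{61009} = 0; e_{1456}: \frac{1024}{61009} - \frac{1024}{61009} = 0 — confirming B is simple. So B^2 = -\frac{4}{9}.
Answer: rotation, certificate B^2 = -\frac{4}{9}. One invariant decides it: the square -\frac{4}{9} survives every conjugation, and its sign is exactly the classification.


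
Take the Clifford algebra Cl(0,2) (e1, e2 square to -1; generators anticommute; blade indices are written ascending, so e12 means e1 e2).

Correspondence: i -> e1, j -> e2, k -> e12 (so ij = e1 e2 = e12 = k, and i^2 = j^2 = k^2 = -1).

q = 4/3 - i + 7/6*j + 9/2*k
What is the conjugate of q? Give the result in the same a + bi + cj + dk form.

In blades: q = 4/3 - e1 + 7/6*e2 + 9/2*e12.
Conjugation here is Clifford conjugation: the scalar is fixed and the grade-1 and grade-2 blades all flip sign, giving 4/3 + e1 - 7/6*e2 - 9/2*e12; translating back:
Answer: 4/3 + i - 7/6*j - 9/2*k


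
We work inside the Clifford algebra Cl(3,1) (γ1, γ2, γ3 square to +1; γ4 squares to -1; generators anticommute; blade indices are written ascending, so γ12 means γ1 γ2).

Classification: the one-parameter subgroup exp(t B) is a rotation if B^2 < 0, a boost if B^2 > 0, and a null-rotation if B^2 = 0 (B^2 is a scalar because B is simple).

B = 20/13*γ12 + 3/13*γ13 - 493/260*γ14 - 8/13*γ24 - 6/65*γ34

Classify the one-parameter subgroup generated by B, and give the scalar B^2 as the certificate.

B^2 term by term: the squares give (20/13)^2*(γ12)^2 + (3/13)^2*(γ13)^2 + (-493/260)^2*(γ14)^2 + (-8/13)^2*(γ24)^2 + (-6/65)^2*(γ34)^2 = 400/169*(-1) + 9/169*(-1) + 243049/67600*(+1) + 64/169*(+1) + 36/4225*(+1) = 25/16 (each basis 2-blade squares to minus the product of its generators' squares); cross terms between blades sharing an index anticommute and cancel; the commuting (index-disjoint) pairs give grade-4 terms 2*c*c'*(blade product), which cancel blade by blade — γ1234: -48/169 + 48/169 = 0 — confirming B is simple. So B^2 = 25/16.
Answer: boost, certificate B^2 = 25/16. Certificate logic: 25/16 is a conjugation-invariant scalar, so its sign fixes rotation versus boost versus null-rotation outright.


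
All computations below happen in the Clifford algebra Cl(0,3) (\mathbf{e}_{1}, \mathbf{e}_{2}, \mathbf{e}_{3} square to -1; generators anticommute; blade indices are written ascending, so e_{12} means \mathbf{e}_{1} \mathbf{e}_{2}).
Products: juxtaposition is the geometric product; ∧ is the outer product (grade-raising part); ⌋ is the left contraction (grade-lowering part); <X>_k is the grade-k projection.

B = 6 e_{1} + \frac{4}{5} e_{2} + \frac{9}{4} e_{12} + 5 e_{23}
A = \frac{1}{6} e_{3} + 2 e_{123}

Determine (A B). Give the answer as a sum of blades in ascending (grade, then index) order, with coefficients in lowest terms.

step 1: -10 e_{1} + \frac{5}{6} e_{2} - \frac{9}{2} e_{3} + \frac{3}{5} e_{13} - \frac{182}{15} e_{23} + \frac{3}{8} e_{123}
Answer: -10 e_{1} + \frac{5}{6} e_{2} - \frac{9}{2} e_{3} + \frac{3}{5} e_{13} - \frac{182}{15} e_{23} + \frac{3}{8} e_{123}


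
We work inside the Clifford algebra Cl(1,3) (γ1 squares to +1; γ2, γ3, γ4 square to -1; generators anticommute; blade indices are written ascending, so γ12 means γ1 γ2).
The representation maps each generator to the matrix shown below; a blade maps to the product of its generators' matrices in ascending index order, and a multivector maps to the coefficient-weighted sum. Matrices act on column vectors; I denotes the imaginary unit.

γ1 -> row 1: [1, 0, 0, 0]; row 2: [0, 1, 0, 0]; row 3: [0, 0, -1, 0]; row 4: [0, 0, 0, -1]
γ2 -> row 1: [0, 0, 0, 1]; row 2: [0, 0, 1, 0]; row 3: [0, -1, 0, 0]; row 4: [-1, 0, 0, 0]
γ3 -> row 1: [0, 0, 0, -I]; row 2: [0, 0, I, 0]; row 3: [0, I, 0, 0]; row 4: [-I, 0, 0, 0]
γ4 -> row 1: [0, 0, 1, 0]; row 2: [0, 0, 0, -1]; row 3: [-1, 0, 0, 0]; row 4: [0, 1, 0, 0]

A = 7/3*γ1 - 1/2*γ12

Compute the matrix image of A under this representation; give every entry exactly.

Bivector images (products of the table entries): rho(γ12) = rho(γ1)rho(γ2) = row 1: [0, 0, 0, 1]; row 2: [0, 0, 1, 0]; row 3: [0, 1, 0, 0]; row 4: [1, 0, 0, 0].
M = (7/3)*rho(γ1) + (-1/2)*rho(γ12), summed entrywise:
Answer: row 1: [7/3, 0, 0, -1/2]; row 2: [0, 7/3, -1/2, 0]; row 3: [0, -1/2, -7/3, 0]; row 4: [-1/2, 0, 0, -7/3]


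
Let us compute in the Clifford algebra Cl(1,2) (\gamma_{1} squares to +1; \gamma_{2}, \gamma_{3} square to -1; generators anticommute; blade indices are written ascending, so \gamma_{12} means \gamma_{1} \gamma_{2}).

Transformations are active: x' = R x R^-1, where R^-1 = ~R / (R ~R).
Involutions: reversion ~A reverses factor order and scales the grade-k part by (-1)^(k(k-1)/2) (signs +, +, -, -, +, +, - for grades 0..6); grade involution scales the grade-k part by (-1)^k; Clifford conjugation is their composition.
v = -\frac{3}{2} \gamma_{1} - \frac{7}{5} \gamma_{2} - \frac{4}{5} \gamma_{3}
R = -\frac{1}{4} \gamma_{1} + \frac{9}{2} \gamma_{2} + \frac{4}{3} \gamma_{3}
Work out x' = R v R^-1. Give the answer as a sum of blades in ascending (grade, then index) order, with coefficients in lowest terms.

~R = -\frac{1}{4} \gamma_{1} + \frac{9}{2} \gamma_{2} + \frac{4}{3} \gamma_{3}, and R ~R = -\frac{3163}{144}, so R^-1 = ~R / (-\frac{3163}{144}).
R v = \frac{929}{120} + \frac{71}{10} \gamma_{12} + \frac{11}{5} \gamma_{13} - \frac{26}{15} \gamma_{23}
Answer: \frac{53019}{31630} \gamma_{1} - \frac{5605}{3163} \gamma_{2} - \frac{2212}{15815} \gamma_{3}


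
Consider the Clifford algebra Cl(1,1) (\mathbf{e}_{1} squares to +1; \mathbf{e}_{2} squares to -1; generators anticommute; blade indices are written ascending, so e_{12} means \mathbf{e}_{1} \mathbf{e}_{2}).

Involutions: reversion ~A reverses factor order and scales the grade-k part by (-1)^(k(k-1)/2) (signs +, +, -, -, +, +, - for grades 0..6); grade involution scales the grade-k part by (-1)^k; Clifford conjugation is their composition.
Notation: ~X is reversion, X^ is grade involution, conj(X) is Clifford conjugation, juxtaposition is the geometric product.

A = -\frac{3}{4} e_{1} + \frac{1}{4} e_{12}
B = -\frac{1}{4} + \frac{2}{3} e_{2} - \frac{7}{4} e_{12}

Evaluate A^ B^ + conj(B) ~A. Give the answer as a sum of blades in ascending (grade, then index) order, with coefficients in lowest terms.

first term: -\frac{7}{16} - \frac{1}{48} e_{1} - \frac{21}{16} e_{2} - \frac{9}{16} e_{12}
second term: -\frac{7}{16} + \frac{17}{48} e_{1} + \frac{21}{16} e_{2} - \frac{7}{16} e_{12}
Answer: -\frac{7}{8} + \frac{1}{3} e_{1} - e_{12}
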